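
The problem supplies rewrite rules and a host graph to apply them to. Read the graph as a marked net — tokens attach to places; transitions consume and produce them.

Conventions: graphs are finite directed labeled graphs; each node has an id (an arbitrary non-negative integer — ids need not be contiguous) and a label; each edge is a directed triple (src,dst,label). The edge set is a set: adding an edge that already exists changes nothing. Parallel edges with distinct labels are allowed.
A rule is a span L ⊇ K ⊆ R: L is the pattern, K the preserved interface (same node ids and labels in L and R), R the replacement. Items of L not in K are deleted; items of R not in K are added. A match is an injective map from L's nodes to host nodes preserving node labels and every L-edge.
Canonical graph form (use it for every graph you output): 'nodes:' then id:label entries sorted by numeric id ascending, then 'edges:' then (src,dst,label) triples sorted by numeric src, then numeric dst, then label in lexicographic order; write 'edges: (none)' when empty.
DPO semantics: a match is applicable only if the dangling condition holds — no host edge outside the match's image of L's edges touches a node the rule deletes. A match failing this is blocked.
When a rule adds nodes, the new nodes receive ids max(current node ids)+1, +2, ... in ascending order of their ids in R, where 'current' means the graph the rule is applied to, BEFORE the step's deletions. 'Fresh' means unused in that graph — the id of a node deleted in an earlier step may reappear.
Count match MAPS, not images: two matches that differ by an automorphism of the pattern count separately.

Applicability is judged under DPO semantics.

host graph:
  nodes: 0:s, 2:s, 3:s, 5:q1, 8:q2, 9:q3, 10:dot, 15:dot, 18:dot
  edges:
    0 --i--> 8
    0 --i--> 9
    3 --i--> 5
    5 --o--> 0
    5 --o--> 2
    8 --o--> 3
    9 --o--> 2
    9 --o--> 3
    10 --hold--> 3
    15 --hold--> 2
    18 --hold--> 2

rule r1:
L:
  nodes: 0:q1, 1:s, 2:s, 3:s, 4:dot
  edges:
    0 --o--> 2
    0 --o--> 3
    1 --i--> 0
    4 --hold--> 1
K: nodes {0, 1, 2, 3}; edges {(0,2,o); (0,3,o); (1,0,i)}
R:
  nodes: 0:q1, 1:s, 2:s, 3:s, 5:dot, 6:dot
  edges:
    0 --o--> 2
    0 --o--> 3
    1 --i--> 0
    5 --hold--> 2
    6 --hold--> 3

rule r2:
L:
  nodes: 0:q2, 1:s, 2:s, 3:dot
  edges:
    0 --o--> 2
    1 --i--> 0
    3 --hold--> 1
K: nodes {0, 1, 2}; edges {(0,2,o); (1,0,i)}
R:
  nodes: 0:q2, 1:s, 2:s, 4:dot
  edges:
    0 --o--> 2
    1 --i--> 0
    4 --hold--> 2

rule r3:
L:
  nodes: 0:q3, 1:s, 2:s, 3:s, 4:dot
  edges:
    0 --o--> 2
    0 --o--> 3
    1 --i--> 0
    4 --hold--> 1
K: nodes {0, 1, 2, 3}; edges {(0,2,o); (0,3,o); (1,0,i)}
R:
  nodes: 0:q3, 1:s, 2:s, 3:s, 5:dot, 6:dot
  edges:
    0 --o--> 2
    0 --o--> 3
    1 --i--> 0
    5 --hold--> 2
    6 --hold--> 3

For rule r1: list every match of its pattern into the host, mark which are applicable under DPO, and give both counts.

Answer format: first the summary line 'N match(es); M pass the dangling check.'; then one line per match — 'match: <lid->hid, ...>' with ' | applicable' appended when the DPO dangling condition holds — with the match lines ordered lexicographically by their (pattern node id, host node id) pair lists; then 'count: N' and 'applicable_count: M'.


2 match(es); 2 pass the dangling check.
match: 0->5, 1->3, 2->0, 3->2, 4->10 | applicable
match: 0->5, 1->3, 2->2, 3->0, 4->10 | applicable
count: 2
applicable_count: 2


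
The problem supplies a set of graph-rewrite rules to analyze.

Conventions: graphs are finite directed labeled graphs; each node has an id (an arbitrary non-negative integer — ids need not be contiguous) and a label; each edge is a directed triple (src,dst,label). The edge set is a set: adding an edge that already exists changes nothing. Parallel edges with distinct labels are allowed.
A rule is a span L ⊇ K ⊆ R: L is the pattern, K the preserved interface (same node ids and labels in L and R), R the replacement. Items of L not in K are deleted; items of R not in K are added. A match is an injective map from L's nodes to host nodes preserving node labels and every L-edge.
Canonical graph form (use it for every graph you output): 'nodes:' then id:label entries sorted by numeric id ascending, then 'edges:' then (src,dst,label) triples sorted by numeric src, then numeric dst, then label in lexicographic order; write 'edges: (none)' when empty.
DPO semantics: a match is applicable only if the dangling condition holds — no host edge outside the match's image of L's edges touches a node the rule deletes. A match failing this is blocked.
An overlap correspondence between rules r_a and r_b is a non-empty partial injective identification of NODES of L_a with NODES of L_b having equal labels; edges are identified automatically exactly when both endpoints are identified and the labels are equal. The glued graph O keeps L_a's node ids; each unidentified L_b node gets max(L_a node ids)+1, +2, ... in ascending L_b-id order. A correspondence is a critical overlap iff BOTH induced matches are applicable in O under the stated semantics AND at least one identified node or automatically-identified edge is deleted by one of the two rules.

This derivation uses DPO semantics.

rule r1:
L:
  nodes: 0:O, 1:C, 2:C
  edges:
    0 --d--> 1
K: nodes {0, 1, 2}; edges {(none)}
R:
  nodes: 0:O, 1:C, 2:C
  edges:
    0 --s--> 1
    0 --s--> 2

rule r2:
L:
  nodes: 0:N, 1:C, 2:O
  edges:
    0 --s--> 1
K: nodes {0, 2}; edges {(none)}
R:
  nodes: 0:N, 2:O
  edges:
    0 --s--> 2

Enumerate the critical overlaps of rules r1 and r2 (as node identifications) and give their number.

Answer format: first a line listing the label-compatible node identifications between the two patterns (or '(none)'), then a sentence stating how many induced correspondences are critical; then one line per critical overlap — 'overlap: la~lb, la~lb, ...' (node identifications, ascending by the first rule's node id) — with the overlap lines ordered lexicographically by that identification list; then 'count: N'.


label-compatible node identifications between L(r1) and L(r2): 0~2, 1~1, 2~1
2 of the induced correspondences are critical overlaps of r1 and r2.
overlap: 0~2, 2~1
overlap: 2~1
count: 2


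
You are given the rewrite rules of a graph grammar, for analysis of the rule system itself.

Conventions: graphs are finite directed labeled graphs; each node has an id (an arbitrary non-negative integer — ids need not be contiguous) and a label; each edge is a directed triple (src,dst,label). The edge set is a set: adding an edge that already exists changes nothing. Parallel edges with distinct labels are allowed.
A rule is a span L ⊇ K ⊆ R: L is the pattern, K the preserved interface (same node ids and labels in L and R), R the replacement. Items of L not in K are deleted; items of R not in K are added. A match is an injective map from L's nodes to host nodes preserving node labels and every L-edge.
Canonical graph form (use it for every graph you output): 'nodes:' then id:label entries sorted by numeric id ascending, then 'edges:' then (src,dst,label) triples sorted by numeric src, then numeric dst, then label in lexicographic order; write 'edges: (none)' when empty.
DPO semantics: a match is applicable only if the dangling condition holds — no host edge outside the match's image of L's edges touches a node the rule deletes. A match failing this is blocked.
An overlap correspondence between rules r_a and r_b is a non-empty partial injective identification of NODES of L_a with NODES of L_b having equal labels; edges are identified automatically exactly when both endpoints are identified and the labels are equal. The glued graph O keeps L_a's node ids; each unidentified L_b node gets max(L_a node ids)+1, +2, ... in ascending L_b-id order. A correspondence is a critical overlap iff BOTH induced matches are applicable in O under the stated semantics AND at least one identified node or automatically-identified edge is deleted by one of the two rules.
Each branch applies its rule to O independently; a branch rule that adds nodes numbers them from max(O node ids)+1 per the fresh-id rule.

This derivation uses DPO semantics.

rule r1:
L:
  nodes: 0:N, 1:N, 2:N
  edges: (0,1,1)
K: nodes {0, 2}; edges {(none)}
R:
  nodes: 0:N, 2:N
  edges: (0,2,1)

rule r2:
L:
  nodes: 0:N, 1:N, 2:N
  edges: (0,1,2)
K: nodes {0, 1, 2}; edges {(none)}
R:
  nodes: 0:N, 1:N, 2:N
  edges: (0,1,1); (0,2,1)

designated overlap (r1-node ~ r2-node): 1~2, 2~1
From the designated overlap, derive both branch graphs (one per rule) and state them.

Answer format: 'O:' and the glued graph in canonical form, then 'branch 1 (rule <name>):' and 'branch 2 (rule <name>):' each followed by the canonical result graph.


O:
nodes: 0:N, 1:N, 2:N, 3:N
edges: (0,1,1); (3,2,2)
branch 1 (rule r1):
nodes: 0:N, 2:N, 3:N
edges: (0,2,1); (3,2,2)
branch 2 (rule r2):
nodes: 0:N, 1:N, 2:N, 3:N
edges: (0,1,1); (3,1,1); (3,2,1)


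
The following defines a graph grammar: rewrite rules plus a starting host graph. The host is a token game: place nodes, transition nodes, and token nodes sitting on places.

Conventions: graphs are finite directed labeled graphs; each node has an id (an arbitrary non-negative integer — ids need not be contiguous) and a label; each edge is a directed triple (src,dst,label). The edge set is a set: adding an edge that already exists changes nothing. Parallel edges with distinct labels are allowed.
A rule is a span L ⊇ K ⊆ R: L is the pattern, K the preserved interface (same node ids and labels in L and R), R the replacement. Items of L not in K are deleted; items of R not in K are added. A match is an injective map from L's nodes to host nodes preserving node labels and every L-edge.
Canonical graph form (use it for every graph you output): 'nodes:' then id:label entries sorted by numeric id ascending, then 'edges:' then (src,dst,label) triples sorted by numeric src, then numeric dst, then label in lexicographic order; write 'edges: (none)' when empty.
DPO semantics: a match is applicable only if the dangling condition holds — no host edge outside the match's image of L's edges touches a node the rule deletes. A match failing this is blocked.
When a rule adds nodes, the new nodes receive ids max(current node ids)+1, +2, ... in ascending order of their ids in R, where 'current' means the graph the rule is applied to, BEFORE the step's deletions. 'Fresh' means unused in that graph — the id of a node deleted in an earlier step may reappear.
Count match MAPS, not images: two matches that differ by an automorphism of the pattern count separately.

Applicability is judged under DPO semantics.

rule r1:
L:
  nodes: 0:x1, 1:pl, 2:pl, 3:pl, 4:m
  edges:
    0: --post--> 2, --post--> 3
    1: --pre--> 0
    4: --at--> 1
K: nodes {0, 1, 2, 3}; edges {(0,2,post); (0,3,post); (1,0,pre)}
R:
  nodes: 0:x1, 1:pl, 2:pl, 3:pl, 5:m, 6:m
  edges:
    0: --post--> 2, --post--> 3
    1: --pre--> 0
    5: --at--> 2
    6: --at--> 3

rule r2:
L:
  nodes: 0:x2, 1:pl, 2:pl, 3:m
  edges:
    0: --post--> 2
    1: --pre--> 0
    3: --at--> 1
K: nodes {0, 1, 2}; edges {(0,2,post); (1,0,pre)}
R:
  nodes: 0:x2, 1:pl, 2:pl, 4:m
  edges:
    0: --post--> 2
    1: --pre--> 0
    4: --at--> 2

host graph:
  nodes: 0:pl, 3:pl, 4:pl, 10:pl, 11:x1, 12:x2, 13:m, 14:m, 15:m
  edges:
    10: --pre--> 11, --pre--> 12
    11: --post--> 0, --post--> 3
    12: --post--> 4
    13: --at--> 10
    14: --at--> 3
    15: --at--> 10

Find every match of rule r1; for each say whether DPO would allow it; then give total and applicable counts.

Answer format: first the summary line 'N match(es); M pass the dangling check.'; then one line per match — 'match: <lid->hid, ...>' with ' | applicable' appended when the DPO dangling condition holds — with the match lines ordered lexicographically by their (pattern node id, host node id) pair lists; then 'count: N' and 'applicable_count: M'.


4 match(es); 4 pass the dangling check.
match: 0->11, 1->10, 2->0, 3->3, 4->13 | applicable
match: 0->11, 1->10, 2->0, 3->3, 4->15 | applicable
match: 0->11, 1->10, 2->3, 3->0, 4->13 | applicable
match: 0->11, 1->10, 2->3, 3->0, 4->15 | applicable
count: 4
applicable_count: 4


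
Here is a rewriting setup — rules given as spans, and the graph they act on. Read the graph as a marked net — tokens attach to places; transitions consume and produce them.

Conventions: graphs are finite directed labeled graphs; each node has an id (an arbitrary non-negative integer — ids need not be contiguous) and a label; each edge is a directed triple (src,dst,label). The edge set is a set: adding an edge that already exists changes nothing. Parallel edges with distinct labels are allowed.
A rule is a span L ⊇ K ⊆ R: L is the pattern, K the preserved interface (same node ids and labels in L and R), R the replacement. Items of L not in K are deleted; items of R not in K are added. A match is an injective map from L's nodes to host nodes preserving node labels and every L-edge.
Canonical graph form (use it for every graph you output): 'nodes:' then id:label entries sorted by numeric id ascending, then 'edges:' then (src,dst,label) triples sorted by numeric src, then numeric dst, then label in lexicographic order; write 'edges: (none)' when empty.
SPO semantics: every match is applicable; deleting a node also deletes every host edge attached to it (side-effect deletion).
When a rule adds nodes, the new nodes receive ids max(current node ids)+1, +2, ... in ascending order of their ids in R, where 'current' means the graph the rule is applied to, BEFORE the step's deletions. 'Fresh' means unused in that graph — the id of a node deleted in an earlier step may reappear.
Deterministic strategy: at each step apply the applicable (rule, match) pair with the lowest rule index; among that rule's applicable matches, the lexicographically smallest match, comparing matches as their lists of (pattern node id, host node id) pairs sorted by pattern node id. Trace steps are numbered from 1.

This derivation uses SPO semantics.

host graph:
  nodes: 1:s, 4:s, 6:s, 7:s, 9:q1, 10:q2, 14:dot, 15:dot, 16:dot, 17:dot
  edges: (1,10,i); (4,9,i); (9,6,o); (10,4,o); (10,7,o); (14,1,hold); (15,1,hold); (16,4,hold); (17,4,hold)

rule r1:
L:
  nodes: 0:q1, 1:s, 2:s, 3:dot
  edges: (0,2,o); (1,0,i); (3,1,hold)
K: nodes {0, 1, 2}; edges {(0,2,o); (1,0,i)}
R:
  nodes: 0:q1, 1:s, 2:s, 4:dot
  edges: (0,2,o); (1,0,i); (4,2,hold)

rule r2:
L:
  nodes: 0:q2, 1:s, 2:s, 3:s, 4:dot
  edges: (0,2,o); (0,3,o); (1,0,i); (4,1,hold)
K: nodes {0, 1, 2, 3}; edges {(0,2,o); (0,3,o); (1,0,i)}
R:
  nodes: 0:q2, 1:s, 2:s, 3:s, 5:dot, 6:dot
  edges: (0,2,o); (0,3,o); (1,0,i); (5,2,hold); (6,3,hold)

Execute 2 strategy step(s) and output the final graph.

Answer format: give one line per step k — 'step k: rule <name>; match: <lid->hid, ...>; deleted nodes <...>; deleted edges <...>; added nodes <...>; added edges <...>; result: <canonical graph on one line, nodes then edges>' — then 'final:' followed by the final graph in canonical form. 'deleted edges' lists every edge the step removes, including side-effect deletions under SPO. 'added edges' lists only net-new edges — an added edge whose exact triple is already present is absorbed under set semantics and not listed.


step 1: rule r1; match: 0->9, 1->4, 2->6, 3->16; deleted nodes 16; deleted edges (16,4,hold); added nodes 18; added edges (18,6,hold); result: nodes: 1:s, 4:s, 6:s, 7:s, 9:q1, 10:q2, 14:dot, 15:dot, 17:dot, 18:dot edges: (1,10,i); (4,9,i); (9,6,o); (10,4,o); (10,7,o); (14,1,hold); (15,1,hold); (17,4,hold); (18,6,hold)
step 2: rule r1; match: 0->9, 1->4, 2->6, 3->17; deleted nodes 17; deleted edges (17,4,hold); added nodes 19; added edges (19,6,hold); result: nodes: 1:s, 4:s, 6:s, 7:s, 9:q1, 10:q2, 14:dot, 15:dot, 18:dot, 19:dot edges: (1,10,i); (4,9,i); (9,6,o); (10,4,o); (10,7,o); (14,1,hold); (15,1,hold); (18,6,hold); (19,6,hold)
final:
nodes: 1:s, 4:s, 6:s, 7:s, 9:q1, 10:q2, 14:dot, 15:dot, 18:dot, 19:dot
edges: (1,10,i); (4,9,i); (9,6,o); (10,4,o); (10,7,o); (14,1,hold); (15,1,hold); (18,6,hold); (19,6,hold)


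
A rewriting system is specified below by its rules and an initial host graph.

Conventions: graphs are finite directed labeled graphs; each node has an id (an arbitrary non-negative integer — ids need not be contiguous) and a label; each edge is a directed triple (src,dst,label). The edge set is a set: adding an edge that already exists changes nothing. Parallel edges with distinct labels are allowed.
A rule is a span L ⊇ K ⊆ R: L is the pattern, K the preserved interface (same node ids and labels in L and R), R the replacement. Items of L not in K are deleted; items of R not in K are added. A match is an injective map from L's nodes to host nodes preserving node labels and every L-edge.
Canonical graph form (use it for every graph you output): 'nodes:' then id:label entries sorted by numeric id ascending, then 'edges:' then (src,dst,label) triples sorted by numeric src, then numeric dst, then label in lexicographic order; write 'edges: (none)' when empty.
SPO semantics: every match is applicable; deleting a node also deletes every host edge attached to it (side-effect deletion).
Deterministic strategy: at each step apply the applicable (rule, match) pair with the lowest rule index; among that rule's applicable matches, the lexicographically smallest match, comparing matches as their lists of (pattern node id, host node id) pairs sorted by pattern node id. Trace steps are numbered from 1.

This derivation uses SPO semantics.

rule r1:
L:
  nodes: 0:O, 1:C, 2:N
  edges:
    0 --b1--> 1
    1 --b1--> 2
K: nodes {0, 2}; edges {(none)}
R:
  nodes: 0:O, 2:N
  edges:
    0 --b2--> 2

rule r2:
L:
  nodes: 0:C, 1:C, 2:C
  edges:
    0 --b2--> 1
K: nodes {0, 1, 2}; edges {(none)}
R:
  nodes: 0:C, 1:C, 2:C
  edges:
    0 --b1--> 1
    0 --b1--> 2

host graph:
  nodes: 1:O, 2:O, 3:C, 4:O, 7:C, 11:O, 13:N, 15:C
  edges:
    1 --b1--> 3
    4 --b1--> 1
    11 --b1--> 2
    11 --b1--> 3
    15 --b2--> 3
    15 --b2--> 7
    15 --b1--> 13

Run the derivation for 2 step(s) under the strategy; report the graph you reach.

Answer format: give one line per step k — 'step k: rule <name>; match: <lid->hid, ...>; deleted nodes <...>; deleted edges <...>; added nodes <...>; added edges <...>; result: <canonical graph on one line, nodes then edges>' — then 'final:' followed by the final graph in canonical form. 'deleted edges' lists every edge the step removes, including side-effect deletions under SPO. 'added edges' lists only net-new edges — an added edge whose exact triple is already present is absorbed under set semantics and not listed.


step 1: rule r2; match: 0->15, 1->3, 2->7; deleted nodes (none); deleted edges (15,3,b2); added nodes (none); added edges (15,3,b1); (15,7,b1); result: nodes: 1:O, 2:O, 3:C, 4:O, 7:C, 11:O, 13:N, 15:C edges: (1,3,b1); (4,1,b1); (11,2,b1); (11,3,b1); (15,3,b1); (15,7,b1); (15,7,b2); (15,13,b1)
step 2: rule r2; match: 0->15, 1->7, 2->3; deleted nodes (none); deleted edges (15,7,b2); added nodes (none); added edges (none); result: nodes: 1:O, 2:O, 3:C, 4:O, 7:C, 11:O, 13:N, 15:C edges: (1,3,b1); (4,1,b1); (11,2,b1); (11,3,b1); (15,3,b1); (15,7,b1); (15,13,b1)
final:
nodes: 1:O, 2:O, 3:C, 4:O, 7:C, 11:O, 13:N, 15:C
edges: (1,3,b1); (4,1,b1); (11,2,b1); (11,3,b1); (15,3,b1); (15,7,b1); (15,13,b1)


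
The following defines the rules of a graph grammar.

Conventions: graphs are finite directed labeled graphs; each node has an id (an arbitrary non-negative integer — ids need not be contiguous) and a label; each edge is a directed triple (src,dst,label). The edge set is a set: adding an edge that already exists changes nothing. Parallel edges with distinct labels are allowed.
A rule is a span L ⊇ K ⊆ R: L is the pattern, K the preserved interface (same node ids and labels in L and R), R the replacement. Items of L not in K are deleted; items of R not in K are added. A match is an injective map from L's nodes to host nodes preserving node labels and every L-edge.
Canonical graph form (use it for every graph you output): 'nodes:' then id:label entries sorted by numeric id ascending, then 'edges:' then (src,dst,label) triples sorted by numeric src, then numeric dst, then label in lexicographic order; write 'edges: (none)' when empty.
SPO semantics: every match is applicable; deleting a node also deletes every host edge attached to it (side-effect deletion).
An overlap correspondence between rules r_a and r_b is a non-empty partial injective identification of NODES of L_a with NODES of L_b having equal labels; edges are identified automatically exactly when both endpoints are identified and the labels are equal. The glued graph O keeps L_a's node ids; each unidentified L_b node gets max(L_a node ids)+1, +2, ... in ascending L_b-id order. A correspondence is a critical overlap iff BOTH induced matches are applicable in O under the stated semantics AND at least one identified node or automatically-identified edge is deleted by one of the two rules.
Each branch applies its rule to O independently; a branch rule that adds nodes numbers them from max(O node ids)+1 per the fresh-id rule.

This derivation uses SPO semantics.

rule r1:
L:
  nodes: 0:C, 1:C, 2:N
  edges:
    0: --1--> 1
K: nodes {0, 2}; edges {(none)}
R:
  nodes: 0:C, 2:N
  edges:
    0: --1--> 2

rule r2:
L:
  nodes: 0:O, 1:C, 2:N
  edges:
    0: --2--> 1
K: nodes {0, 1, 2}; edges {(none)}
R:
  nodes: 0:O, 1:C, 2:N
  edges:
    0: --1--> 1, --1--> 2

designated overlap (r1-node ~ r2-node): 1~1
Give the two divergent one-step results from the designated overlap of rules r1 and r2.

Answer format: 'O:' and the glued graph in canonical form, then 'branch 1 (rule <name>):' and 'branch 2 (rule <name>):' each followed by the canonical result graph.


O:
nodes: 0:C, 1:C, 2:N, 3:O, 4:N
edges: (0,1,1); (3,1,2)
branch 1 (rule r1):
nodes: 0:C, 2:N, 3:O, 4:N
edges: (0,2,1)
branch 2 (rule r2):
nodes: 0:C, 1:C, 2:N, 3:O, 4:N
edges: (0,1,1); (3,1,1); (3,4,1)


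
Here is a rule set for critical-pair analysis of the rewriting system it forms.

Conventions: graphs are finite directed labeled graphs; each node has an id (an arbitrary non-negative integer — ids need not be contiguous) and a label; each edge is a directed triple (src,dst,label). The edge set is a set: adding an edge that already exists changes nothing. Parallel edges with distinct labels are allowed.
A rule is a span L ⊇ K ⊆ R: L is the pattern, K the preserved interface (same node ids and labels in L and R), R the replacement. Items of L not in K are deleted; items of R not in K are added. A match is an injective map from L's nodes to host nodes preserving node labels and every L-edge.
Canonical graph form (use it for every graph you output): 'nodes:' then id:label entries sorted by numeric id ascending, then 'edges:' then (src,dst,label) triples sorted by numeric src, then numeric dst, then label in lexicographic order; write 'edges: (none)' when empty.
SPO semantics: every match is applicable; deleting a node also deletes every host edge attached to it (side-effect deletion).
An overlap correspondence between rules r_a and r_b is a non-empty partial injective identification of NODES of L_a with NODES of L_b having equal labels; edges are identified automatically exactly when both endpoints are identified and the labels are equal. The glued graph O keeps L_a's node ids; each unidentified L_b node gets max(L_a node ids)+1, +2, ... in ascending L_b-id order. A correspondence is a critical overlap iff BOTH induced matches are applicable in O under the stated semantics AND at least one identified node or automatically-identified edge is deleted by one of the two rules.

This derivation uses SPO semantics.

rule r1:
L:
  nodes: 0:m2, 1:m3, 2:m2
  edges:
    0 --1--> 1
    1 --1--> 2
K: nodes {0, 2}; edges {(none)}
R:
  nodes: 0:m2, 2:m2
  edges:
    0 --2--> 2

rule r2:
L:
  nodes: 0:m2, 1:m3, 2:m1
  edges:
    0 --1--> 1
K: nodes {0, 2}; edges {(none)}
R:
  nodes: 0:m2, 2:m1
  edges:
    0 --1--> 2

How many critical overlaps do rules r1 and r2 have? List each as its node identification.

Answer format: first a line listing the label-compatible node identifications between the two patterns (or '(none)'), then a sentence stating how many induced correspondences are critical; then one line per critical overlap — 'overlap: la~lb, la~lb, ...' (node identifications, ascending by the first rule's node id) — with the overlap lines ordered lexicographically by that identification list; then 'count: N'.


label-compatible node identifications between L(r1) and L(r2): 0~0, 1~1, 2~0
3 of the induced correspondences are critical overlaps of r1 and r2.
overlap: 0~0, 1~1
overlap: 1~1
overlap: 1~1, 2~0
count: 3


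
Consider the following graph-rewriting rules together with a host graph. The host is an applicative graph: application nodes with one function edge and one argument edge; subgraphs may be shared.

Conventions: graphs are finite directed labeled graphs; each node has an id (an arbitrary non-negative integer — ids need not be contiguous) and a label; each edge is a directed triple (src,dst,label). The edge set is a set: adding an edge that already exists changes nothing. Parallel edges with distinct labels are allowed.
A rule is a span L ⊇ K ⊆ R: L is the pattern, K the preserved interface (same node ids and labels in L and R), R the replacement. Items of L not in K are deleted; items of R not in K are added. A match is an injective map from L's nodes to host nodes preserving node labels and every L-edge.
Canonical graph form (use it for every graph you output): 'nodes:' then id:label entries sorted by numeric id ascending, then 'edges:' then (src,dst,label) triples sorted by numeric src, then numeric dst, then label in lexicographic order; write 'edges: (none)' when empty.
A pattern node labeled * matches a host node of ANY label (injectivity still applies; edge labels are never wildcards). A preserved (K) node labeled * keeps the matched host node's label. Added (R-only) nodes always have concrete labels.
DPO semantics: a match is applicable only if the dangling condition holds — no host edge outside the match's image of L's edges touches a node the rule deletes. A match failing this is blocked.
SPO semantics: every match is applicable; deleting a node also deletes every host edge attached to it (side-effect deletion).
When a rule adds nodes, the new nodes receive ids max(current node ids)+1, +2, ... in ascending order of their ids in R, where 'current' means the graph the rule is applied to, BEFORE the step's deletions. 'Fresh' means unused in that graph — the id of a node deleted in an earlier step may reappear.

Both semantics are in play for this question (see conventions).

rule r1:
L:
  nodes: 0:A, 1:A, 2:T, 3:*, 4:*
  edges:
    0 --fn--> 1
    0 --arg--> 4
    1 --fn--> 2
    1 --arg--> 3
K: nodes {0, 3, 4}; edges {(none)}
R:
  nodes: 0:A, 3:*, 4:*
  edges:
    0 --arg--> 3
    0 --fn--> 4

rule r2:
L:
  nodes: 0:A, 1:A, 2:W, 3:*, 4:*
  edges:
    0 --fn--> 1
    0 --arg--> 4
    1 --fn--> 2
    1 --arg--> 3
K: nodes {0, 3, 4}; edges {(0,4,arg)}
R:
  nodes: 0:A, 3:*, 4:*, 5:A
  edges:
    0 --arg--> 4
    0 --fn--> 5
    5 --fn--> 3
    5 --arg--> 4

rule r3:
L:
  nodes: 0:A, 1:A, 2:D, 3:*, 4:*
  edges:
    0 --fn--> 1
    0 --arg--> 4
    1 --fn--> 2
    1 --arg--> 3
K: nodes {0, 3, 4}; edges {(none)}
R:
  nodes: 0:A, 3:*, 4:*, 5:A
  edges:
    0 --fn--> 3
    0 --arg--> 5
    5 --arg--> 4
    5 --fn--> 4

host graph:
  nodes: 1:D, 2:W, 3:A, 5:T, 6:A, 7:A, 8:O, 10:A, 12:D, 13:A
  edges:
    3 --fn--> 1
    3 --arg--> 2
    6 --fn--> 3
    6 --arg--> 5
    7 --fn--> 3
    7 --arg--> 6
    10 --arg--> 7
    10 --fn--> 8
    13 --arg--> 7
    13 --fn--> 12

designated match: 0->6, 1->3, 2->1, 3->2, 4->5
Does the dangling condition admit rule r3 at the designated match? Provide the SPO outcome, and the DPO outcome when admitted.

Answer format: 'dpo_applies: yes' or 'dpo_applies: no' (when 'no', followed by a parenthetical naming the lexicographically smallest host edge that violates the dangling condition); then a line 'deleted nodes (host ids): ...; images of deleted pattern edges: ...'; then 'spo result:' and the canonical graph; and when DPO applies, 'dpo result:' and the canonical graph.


dpo_applies: no
(the rule deletes node 3, which keeps host edge (7,3,fn) outside the match image — the dangling condition fails, DPO blocks; SPO proceeds and side-deletes such edges)
deleted nodes (host ids): 1, 3; images of deleted pattern edges: (3,1,fn); (3,2,arg); (6,3,fn); (6,5,arg)
spo result:
nodes: 2:W, 5:T, 6:A, 7:A, 8:O, 10:A, 12:D, 13:A, 14:A
edges: (6,2,fn); (6,14,arg); (7,6,arg); (10,7,arg); (10,8,fn); (13,7,arg); (13,12,fn); (14,5,arg); (14,5,fn)


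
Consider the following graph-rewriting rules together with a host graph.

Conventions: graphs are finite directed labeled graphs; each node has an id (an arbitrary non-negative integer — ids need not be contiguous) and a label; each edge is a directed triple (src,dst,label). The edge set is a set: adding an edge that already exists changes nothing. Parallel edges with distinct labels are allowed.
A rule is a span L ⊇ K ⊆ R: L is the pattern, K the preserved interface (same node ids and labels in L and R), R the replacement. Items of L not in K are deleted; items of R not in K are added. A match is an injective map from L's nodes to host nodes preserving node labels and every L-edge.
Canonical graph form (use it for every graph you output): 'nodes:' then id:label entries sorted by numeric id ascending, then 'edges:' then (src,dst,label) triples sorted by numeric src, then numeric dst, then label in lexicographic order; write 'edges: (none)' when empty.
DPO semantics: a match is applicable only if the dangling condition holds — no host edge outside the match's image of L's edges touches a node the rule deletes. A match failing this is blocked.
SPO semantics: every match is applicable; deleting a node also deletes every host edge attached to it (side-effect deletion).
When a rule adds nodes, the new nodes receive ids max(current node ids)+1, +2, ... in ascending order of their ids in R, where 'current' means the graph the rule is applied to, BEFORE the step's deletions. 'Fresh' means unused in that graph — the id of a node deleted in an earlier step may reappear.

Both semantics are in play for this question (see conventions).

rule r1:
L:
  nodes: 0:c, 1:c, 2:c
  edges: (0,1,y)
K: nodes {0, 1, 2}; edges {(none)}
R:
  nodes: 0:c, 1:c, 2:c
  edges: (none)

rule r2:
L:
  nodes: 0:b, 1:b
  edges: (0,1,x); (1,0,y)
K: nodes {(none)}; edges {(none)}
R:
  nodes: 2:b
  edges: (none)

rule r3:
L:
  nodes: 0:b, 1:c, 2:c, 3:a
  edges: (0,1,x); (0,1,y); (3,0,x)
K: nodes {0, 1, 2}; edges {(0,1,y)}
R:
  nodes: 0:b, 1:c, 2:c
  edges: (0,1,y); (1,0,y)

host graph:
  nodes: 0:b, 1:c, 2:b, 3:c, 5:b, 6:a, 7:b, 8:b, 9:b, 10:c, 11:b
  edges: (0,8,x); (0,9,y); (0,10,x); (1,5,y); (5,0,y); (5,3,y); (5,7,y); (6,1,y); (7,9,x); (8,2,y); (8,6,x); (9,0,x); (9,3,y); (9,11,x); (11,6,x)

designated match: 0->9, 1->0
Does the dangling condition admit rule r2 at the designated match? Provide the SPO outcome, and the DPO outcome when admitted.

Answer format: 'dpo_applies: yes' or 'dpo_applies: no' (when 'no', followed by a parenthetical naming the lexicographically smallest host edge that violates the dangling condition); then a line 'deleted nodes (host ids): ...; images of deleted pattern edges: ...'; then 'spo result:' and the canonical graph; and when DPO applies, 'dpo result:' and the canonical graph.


dpo_applies: no
(the rule deletes node 0, which keeps host edge (0,8,x) outside the match image — the dangling condition fails, DPO blocks; SPO proceeds and side-deletes such edges)
deleted nodes (host ids): 0, 9; images of deleted pattern edges: (0,9,y); (9,0,x)
spo result:
nodes: 1:c, 2:b, 3:c, 5:b, 6:a, 7:b, 8:b, 10:c, 11:b, 12:b
edges: (1,5,y); (5,3,y); (5,7,y); (6,1,y); (8,2,y); (8,6,x); (11,6,x)


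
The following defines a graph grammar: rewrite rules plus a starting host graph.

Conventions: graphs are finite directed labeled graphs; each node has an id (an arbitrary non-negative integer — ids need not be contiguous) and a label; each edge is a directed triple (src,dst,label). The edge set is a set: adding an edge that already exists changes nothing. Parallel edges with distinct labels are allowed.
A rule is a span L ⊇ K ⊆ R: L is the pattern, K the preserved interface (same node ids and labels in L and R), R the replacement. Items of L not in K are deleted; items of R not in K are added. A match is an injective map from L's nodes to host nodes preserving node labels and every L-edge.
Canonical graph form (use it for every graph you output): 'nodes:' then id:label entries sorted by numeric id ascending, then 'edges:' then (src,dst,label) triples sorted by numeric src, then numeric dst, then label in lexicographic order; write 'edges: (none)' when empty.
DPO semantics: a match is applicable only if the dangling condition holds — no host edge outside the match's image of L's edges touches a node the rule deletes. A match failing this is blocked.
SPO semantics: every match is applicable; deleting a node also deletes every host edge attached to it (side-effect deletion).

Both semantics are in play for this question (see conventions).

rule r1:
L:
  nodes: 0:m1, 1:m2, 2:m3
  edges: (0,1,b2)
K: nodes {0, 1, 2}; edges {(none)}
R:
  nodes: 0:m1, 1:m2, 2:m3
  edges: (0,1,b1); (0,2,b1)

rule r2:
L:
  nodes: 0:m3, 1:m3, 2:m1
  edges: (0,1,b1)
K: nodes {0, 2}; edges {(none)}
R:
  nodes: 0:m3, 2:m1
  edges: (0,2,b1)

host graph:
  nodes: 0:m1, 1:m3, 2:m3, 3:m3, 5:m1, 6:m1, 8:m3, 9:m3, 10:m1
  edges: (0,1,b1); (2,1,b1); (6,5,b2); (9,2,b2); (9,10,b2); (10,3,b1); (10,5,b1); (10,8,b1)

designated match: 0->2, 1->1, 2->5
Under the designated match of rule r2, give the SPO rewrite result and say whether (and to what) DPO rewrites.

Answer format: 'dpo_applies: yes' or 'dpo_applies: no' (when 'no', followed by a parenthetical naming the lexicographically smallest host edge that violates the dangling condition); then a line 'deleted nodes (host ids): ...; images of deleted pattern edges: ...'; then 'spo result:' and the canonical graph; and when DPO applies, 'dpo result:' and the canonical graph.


dpo_applies: no
(the rule deletes node 1, which keeps host edge (0,1,b1) outside the match image — the dangling condition fails, DPO blocks; SPO proceeds and side-deletes such edges)
deleted nodes (host ids): 1; images of deleted pattern edges: (2,1,b1)
spo result:
nodes: 0:m1, 2:m3, 3:m3, 5:m1, 6:m1, 8:m3, 9:m3, 10:m1
edges: (2,5,b1); (6,5,b2); (9,2,b2); (9,10,b2); (10,3,b1); (10,5,b1); (10,8,b1)


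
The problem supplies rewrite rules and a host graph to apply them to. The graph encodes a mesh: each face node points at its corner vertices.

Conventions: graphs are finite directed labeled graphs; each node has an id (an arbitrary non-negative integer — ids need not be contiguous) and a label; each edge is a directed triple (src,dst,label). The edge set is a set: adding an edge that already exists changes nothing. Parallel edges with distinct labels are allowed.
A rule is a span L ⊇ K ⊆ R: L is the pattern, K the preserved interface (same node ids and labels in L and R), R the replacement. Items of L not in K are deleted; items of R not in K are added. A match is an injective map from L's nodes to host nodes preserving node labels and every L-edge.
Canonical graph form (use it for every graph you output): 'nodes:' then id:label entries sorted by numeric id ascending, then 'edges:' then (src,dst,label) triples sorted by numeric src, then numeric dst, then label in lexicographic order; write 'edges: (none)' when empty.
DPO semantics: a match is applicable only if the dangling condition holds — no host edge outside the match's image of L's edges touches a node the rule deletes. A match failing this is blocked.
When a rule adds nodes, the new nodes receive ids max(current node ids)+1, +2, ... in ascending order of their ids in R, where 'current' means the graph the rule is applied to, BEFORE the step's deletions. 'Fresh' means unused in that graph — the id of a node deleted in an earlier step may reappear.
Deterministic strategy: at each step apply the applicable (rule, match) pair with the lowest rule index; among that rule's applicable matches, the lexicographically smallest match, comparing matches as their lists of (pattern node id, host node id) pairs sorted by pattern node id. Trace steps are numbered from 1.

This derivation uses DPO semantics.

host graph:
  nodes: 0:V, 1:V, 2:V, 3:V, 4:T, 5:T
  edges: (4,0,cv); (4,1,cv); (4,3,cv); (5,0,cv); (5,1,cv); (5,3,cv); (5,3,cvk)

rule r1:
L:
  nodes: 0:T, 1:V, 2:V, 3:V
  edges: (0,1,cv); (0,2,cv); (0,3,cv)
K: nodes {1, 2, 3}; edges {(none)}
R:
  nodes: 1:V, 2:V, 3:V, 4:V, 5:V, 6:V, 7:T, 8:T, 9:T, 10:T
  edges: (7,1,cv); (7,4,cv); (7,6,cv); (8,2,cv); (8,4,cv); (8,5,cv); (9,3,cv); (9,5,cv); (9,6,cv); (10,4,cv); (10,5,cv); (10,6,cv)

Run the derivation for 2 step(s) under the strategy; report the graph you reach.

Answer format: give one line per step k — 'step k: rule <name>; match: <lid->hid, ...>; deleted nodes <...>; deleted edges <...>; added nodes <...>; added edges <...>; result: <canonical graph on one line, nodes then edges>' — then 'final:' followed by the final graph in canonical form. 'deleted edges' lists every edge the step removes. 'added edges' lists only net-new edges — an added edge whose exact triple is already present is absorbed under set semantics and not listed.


step 1: rule r1; match: 0->4, 1->0, 2->1, 3->3; deleted nodes 4; deleted edges (4,0,cv); (4,1,cv); (4,3,cv); added nodes 6, 7, 8, 9, 10, 11, 12; added edges (9,0,cv); (9,6,cv); (9,8,cv); (10,1,cv); (10,6,cv); (10,7,cv); (11,3,cv); (11,7,cv); (11,8,cv); (12,6,cv); (12,7,cv); (12,8,cv); result: nodes: 0:V, 1:V, 2:V, 3:V, 5:T, 6:V, 7:V, 8:V, 9:T, 10:T, 11:T, 12:T edges: (5,0,cv); (5,1,cv); (5,3,cv); (5,3,cvk); (9,0,cv); (9,6,cv); (9,8,cv); (10,1,cv); (10,6,cv); (10,7,cv); (11,3,cv); (11,7,cv); (11,8,cv); (12,6,cv); (12,7,cv); (12,8,cv)
step 2: rule r1; match: 0->9, 1->0, 2->6, 3->8; deleted nodes 9; deleted edges (9,0,cv); (9,6,cv); (9,8,cv); added nodes 13, 14, 15, 16, 17, 18, 19; added edges (16,0,cv); (16,13,cv); (16,15,cv); (17,6,cv); (17,13,cv); (17,14,cv); (18,8,cv); (18,14,cv); (18,15,cv); (19,13,cv); (19,14,cv); (19,15,cv); result: nodes: 0:V, 1:V, 2:V, 3:V, 5:T, 6:V, 7:V, 8:V, 10:T, 11:T, 12:T, 13:V, 14:V, 15:V, 16:T, 17:T, 18:T, 19:T edges: (5,0,cv); (5,1,cv); (5,3,cv); (5,3,cvk); (10,1,cv); (10,6,cv); (10,7,cv); (11,3,cv); (11,7,cv); (11,8,cv); (12,6,cv); (12,7,cv); (12,8,cv); (16,0,cv); (16,13,cv); (16,15,cv); (17,6,cv); (17,13,cv); (17,14,cv); (18,8,cv); (18,14,cv); (18,15,cv); (19,13,cv); (19,14,cv); (19,15,cv)
final:
nodes: 0:V, 1:V, 2:V, 3:V, 5:T, 6:V, 7:V, 8:V, 10:T, 11:T, 12:T, 13:V, 14:V, 15:V, 16:T, 17:T, 18:T, 19:T
edges: (5,0,cv); (5,1,cv); (5,3,cv); (5,3,cvk); (10,1,cv); (10,6,cv); (10,7,cv); (11,3,cv); (11,7,cv); (11,8,cv); (12,6,cv); (12,7,cv); (12,8,cv); (16,0,cv); (16,13,cv); (16,15,cv); (17,6,cv); (17,13,cv); (17,14,cv); (18,8,cv); (18,14,cv); (18,15,cv); (19,13,cv); (19,14,cv); (19,15,cv)


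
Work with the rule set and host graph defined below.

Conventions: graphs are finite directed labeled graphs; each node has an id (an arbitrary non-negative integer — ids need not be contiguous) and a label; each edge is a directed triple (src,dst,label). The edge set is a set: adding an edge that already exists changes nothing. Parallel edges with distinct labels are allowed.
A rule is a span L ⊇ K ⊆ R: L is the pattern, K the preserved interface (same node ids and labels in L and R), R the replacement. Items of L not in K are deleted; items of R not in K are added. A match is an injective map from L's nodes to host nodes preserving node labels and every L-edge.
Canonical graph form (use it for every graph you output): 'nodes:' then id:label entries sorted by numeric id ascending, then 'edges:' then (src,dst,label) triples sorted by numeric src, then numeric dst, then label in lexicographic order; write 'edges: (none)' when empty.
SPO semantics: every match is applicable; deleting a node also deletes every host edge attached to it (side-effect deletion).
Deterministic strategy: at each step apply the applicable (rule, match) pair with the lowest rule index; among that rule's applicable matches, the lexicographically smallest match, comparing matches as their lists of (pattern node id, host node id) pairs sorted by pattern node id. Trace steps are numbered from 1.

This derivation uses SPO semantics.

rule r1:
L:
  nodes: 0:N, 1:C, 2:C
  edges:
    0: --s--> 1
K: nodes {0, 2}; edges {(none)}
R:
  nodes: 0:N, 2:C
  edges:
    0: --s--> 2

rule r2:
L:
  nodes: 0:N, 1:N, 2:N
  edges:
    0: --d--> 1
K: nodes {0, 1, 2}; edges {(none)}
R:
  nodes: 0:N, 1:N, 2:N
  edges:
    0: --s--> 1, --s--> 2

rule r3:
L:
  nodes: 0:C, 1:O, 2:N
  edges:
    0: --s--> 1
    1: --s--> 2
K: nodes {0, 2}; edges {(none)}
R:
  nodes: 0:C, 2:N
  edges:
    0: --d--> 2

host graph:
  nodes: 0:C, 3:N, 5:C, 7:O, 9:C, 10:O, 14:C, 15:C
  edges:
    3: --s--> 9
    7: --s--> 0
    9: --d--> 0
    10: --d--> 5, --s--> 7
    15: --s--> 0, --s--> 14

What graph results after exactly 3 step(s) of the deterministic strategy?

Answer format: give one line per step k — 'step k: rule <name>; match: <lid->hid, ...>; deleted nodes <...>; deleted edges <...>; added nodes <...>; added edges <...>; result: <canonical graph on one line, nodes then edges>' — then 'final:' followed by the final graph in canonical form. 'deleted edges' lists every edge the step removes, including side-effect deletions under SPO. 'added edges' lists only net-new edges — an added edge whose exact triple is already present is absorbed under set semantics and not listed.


step 1: rule r1; match: 0->3, 1->9, 2->0; deleted nodes 9; deleted edges (3,9,s); (9,0,d); added nodes (none); added edges (3,0,s); result: nodes: 0:C, 3:N, 5:C, 7:O, 10:O, 14:C, 15:C edges: (3,0,s); (7,0,s); (10,5,d); (10,7,s); (15,0,s); (15,14,s)
step 2: rule r1; match: 0->3, 1->0, 2->5; deleted nodes 0; deleted edges (3,0,s); (7,0,s); (15,0,s); added nodes (none); added edges (3,5,s); result: nodes: 3:N, 5:C, 7:O, 10:O, 14:C, 15:C edges: (3,5,s); (10,5,d); (10,7,s); (15,14,s)
step 3: rule r1; match: 0->3, 1->5, 2->14; deleted nodes 5; deleted edges (3,5,s); (10,5,d); added nodes (none); added edges (3,14,s); result: nodes: 3:N, 7:O, 10:O, 14:C, 15:C edges: (3,14,s); (10,7,s); (15,14,s)
final:
nodes: 3:N, 7:O, 10:O, 14:C, 15:C
edges: (3,14,s); (10,7,s); (15,14,s)
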